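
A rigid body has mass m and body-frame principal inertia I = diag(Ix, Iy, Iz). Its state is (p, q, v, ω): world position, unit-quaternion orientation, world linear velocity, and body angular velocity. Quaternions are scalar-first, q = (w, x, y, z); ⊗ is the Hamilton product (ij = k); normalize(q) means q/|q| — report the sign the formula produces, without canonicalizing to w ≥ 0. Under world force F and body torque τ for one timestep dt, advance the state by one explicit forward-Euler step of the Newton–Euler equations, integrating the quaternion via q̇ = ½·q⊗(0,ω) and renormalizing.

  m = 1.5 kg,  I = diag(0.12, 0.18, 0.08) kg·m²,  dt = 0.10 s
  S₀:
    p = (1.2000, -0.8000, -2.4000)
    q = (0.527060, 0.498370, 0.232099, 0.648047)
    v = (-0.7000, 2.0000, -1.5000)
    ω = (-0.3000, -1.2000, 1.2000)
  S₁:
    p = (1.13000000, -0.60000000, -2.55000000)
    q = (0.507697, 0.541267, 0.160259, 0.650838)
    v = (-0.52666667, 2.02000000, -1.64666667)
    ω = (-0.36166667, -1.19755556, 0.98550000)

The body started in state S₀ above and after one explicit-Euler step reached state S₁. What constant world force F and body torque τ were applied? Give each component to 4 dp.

v₁ − v₀ = (0.17333333, 0.02000000, -0.14666667)
m·(v₁−v₀)/dt = (2.6000, 0.3000, -2.2000)
ω₁ − ω₀ = (-0.06166667, 0.00244444, -0.21450000)
precession coupling = (0.1440, -0.0144, 0.0216)
applied torque τ = (0.0700, -0.0100, -0.1500)

F = (2.6000, 0.3000, -2.2000)
τ = (0.0700, -0.0100, -0.1500)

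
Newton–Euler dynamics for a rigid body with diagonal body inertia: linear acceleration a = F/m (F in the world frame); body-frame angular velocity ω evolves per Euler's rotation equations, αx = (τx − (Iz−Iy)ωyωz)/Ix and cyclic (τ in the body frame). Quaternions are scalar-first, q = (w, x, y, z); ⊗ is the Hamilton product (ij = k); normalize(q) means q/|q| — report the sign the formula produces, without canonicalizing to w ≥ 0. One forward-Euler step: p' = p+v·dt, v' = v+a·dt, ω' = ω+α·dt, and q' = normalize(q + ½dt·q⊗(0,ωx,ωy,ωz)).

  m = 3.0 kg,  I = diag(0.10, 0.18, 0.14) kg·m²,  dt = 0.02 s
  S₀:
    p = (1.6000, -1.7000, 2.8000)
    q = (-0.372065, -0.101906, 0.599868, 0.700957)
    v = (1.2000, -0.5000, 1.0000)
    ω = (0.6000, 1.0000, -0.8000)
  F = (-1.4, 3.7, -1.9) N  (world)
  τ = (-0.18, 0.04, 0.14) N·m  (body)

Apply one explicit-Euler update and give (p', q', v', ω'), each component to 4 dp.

p' = (1.6240, -1.7100, 2.8200)
q' = (-0.3718, -0.1159, 0.5995, 0.6992)
v' = (1.1907, -0.4753, 0.9873)
ω' = (0.5576, 1.0023, -0.7869)

angular accel α = (-2.1200, 0.1156, 0.6571)
ω + α·dt = (0.5576, 1.0023, -0.7869)
Hamilton product q⊗(0,ω) = (0.0220412, -1.4040904, -0.0330156, -0.1641748)
q' = normalize(q + ½dt·q⊗(0,ω)) = (-0.3718, -0.1159, 0.5995, 0.6992)
a = F/m = (-0.4667, 1.2333, -0.6333)
p' = p + v·dt = (1.6240, -1.7100, 2.8200)
new velocity v' = (1.1907, -0.4753, 0.9873)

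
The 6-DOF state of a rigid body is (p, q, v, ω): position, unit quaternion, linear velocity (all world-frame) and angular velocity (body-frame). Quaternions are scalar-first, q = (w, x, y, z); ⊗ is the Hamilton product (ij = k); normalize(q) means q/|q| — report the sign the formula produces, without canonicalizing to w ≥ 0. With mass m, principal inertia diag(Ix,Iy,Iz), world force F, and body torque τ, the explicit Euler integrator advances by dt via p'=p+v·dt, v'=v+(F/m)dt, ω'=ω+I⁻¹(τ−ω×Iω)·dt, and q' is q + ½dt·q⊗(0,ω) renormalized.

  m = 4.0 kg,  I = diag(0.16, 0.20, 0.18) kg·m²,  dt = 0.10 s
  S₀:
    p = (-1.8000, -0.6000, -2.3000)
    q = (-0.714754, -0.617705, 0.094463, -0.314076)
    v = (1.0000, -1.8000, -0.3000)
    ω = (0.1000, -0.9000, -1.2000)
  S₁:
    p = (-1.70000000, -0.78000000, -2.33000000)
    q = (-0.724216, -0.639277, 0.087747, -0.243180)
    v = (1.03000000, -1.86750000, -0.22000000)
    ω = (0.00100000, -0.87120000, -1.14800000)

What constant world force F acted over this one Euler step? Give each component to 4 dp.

v₁ − v₀ = (0.03000000, -0.06750000, 0.08000000)
applied force F = (1.2000, -2.7000, 3.2000)

F = (1.2000, -2.7000, 3.2000)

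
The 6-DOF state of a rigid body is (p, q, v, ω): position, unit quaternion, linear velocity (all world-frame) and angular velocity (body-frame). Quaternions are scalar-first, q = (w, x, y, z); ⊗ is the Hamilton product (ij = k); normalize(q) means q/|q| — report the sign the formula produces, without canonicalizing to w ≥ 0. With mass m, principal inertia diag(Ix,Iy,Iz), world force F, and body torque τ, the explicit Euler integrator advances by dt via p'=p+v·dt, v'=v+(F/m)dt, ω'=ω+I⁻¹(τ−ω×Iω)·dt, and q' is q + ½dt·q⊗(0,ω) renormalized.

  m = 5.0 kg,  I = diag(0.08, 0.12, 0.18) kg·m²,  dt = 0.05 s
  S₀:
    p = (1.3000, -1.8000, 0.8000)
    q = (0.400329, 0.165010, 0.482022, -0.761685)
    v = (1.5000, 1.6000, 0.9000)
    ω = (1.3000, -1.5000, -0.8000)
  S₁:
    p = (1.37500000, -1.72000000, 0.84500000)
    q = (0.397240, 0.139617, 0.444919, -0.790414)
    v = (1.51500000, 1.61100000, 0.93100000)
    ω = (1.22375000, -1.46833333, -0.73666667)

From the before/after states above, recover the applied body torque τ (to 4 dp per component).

ω₁ − ω₀ = (-0.07625000, 0.03166667, 0.06333333)
precession coupling = (0.0720, 0.1040, -0.0780)
τ = I·(Δω/dt) + ω₀×(Iω₀) = (-0.0500, 0.1800, 0.1500)

τ = (-0.0500, 0.1800, 0.1500)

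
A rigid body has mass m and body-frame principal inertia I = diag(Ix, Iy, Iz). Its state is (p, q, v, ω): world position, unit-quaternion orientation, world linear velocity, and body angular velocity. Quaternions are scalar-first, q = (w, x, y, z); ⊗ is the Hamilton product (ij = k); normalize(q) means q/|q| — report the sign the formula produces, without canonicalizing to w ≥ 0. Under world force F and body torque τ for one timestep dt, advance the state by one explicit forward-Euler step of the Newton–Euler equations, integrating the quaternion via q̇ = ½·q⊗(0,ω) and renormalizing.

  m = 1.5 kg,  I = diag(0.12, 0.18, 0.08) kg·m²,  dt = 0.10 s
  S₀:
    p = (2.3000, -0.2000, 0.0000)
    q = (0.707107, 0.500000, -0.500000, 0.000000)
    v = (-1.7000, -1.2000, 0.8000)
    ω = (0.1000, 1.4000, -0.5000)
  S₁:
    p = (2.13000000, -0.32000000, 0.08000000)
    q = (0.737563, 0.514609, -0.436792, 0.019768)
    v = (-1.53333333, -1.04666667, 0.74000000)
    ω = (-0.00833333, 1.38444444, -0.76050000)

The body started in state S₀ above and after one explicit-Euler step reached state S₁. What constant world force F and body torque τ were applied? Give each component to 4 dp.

ω₁ − ω₀ = (-0.10833333, -0.01555556, -0.26050000)
applied torque τ = (-0.0600, -0.0300, -0.2000)
v₁ − v₀ = (0.16666667, 0.15333333, -0.06000000)
applied force F = (2.5000, 2.3000, -0.9000)

F = (2.5000, 2.3000, -0.9000)
τ = (-0.0600, -0.0300, -0.2000)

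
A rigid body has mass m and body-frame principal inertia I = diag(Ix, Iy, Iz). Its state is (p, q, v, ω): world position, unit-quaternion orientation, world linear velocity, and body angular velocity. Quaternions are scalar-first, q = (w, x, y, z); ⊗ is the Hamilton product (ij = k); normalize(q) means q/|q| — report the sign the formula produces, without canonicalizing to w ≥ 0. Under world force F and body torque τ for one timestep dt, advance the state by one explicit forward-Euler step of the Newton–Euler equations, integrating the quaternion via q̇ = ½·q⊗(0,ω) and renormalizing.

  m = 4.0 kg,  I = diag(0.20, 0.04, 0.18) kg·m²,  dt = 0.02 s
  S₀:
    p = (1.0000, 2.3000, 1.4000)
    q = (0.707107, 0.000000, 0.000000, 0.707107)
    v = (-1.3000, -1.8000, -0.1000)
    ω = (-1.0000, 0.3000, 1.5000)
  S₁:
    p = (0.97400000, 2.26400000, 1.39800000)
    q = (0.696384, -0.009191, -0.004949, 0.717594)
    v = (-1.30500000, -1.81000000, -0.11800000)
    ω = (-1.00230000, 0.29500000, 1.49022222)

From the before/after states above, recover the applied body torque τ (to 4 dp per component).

rate change Δω = (-0.00230000, -0.00500000, -0.00977778)
applied torque τ = (0.0400, -0.0400, -0.0400)

τ = (0.0400, -0.0400, -0.0400)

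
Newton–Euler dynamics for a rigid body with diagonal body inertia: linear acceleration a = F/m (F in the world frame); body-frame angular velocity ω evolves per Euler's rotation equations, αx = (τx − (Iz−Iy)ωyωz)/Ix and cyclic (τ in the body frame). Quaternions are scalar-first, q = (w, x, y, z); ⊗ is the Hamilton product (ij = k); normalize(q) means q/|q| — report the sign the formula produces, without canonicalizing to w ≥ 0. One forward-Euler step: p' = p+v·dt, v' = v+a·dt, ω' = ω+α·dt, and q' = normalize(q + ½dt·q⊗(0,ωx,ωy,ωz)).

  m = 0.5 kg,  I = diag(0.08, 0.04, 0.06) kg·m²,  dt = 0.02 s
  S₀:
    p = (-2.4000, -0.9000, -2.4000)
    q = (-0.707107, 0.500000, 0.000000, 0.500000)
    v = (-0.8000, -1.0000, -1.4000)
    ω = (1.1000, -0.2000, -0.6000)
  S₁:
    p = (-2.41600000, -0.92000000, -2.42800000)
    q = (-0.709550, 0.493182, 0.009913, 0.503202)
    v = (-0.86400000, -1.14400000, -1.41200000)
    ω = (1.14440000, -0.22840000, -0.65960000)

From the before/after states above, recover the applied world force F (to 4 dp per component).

F = (-1.6000, -3.6000, -0.3000)

Δv = v₁−v₀ = (-0.06400000, -0.14400000, -0.01200000)
F = m·Δv/dt = (-1.6000, -3.6000, -0.3000)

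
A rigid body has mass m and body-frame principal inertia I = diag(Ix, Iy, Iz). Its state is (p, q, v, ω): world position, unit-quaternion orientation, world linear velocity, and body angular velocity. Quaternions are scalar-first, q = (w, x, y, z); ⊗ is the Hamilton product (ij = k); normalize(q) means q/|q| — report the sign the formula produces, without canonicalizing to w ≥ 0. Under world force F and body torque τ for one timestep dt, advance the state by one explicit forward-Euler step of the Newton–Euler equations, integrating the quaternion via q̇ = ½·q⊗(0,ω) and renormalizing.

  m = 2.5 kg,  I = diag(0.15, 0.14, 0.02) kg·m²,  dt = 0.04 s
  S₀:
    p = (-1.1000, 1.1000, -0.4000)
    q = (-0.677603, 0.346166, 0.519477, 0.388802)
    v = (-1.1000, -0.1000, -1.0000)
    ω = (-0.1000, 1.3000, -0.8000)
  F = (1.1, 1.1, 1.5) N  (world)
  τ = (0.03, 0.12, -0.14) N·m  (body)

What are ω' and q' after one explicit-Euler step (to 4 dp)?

ω' = (-0.1253, 1.3313, -1.0826)
q' = (-0.6839, 0.3289, 0.5064, 0.4095)

precession coupling ω×(Iω) = (0.1248, 0.0104, 0.0013)
(τ − ω×Iω)/I = (-0.6320, 0.7829, -7.0650)
new body rate ω' = (-0.1253, 1.3313, -1.0826)
2q̇ = q⊗(0,ω) = (-0.3296619, -0.8532639, -0.6428313, 1.0440459)
q + ½dt·q⊗(0,ω), renormalized = (-0.6839, 0.3289, 0.5064, 0.4095)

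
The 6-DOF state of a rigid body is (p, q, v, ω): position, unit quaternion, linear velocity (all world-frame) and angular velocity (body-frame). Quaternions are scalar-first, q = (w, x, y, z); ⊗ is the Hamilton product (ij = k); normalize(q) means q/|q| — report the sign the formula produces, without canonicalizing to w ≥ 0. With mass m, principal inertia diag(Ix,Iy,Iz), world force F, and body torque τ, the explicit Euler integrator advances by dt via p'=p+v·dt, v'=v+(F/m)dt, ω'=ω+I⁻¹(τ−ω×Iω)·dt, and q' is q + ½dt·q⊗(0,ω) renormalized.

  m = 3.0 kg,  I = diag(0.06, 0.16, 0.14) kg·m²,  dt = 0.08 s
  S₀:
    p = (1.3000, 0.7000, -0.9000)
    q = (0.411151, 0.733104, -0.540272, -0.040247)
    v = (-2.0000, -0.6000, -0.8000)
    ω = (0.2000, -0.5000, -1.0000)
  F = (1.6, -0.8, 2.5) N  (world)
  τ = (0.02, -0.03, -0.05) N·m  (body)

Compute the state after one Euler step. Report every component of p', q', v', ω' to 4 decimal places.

p' = (1.1400, 0.6520, -0.9640)
q' = (0.3925, 0.7564, -0.5190, -0.0670)
v' = (-1.9573, -0.6213, -0.7333)
ω' = (0.2400, -0.5230, -1.0229)

precession coupling ω×(Iω) = (-0.0100, 0.0160, -0.0100)
angular accel α = (0.5000, -0.2875, -0.2857)
ω' = ω + α·dt = (0.2400, -0.5230, -1.0229)
q⊗(0,ω) = (-0.4570038, 0.6023787, 0.5194791, -0.6696486)
q' = normalize(q + ½dt·q⊗(0,ω)) = (0.3925, 0.7564, -0.5190, -0.0670)
p + v·dt = (1.1400, 0.6520, -0.9640)
v + (F/m)dt = (-1.9573, -0.6213, -0.7333)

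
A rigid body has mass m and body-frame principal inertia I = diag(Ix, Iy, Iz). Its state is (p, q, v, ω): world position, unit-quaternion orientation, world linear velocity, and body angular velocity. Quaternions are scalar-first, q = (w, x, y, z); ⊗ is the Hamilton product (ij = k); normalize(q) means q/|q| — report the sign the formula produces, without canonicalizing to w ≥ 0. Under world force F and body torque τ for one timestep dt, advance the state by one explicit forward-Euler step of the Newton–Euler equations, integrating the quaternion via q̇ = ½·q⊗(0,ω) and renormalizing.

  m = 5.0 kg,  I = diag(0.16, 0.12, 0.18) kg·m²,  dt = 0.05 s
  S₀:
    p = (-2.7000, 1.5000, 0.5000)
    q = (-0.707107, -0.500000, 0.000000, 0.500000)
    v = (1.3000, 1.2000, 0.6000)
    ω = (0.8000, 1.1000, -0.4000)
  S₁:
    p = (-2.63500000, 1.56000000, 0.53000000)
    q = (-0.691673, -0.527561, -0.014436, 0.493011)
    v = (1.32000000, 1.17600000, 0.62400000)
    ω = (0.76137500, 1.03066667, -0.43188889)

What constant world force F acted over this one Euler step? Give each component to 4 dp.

F = (2.0000, -2.4000, 2.4000)

v₁ − v₀ = (0.02000000, -0.02400000, 0.02400000)
m·(v₁−v₀)/dt = (2.0000, -2.4000, 2.4000)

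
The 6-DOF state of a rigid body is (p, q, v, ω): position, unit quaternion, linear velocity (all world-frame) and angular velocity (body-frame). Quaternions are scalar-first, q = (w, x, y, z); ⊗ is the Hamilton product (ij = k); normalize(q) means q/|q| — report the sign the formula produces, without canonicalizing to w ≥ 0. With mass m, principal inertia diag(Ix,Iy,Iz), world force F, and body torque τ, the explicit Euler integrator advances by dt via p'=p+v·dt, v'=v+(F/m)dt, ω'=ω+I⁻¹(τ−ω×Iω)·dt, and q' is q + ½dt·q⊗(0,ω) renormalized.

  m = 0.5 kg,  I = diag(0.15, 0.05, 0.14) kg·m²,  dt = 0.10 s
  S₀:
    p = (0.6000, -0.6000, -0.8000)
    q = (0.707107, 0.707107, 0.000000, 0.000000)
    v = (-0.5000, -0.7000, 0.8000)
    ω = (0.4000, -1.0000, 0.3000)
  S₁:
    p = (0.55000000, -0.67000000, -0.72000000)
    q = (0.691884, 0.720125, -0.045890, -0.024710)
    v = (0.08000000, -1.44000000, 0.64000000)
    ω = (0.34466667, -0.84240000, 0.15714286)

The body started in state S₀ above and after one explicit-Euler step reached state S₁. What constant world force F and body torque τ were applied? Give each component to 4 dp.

Δv = v₁−v₀ = (0.58000000, -0.74000000, -0.16000000)
applied force F = (2.9000, -3.7000, -0.8000)
ω₁ − ω₀ = (-0.05533333, 0.15760000, -0.14285714)
gyro term ω₀×Iω₀ = (-0.0270, 0.0012, 0.0400)
τ = I·(Δω/dt) + ω₀×(Iω₀) = (-0.1100, 0.0800, -0.1600)

F = (2.9000, -3.7000, -0.8000)
τ = (-0.1100, 0.0800, -0.1600)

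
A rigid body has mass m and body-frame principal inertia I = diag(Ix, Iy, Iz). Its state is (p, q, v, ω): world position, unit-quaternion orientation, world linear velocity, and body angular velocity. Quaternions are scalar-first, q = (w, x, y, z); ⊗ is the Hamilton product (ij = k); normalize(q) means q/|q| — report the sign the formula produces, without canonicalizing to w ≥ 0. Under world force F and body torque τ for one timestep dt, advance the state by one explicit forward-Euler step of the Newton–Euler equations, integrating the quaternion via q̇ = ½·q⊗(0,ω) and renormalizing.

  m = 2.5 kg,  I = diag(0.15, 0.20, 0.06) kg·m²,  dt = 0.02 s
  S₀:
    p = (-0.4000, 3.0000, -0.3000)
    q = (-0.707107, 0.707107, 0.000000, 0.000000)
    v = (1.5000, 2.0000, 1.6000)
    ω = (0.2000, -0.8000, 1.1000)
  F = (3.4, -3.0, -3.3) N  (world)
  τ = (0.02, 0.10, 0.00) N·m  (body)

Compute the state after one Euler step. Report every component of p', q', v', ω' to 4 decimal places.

gyro term ω×Iω = (0.1232, 0.0198, -0.0080)
α = I⁻¹(τ − ω×Iω) = (-0.6880, 0.4010, 0.1333)
new body rate ω' = (0.1862, -0.7920, 1.1027)
2q̇ = q⊗(0,ω) = (-0.1414214, -0.1414214, -0.2121321, -1.3435033)
updated quaternion q' = (-0.7085, 0.7056, -0.0021, -0.0134)
a = (1.3600, -1.2000, -1.3200)
p' = p + v·dt = (-0.3700, 3.0400, -0.2680)
new velocity v' = (1.5272, 1.9760, 1.5736)

p' = (-0.3700, 3.0400, -0.2680)
q' = (-0.7085, 0.7056, -0.0021, -0.0134)
v' = (1.5272, 1.9760, 1.5736)
ω' = (0.1862, -0.7920, 1.1027)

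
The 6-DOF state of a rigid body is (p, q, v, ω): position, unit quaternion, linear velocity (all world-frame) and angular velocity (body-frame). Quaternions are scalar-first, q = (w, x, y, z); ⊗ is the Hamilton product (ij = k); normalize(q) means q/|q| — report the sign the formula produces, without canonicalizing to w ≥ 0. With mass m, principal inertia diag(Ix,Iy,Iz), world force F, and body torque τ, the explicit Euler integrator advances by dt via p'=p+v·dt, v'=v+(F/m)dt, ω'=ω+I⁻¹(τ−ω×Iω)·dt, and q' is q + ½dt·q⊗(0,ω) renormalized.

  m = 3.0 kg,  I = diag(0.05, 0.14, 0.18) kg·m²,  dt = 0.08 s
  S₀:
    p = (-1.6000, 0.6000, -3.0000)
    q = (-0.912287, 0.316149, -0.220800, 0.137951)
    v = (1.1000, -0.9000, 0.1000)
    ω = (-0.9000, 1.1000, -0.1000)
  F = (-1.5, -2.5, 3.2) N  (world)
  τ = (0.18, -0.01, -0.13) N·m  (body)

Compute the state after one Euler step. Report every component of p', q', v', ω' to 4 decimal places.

p' = (-1.5120, 0.5280, -2.9920)
q' = (-0.8892, 0.3432, -0.2642, 0.1473)
v' = (1.0600, -0.9667, 0.1853)
ω' = (-0.6050, 1.1010, -0.1182)

precession coupling ω×(Iω) = (-0.0044, -0.0117, -0.0891)
angular accel α = (3.6880, 0.0121, -0.2272)
ω' = ω + α·dt = (-0.6050, 1.1010, -0.1182)
q⊗(0,ω) = (0.5412092, 0.6913922, -1.0960567, 0.2402726)
updated quaternion q' = (-0.8892, 0.3432, -0.2642, 0.1473)
a = (-0.5000, -0.8333, 1.0667)
p + v·dt = (-1.5120, 0.5280, -2.9920)
v' = v + a·dt = (1.0600, -0.9667, 0.1853)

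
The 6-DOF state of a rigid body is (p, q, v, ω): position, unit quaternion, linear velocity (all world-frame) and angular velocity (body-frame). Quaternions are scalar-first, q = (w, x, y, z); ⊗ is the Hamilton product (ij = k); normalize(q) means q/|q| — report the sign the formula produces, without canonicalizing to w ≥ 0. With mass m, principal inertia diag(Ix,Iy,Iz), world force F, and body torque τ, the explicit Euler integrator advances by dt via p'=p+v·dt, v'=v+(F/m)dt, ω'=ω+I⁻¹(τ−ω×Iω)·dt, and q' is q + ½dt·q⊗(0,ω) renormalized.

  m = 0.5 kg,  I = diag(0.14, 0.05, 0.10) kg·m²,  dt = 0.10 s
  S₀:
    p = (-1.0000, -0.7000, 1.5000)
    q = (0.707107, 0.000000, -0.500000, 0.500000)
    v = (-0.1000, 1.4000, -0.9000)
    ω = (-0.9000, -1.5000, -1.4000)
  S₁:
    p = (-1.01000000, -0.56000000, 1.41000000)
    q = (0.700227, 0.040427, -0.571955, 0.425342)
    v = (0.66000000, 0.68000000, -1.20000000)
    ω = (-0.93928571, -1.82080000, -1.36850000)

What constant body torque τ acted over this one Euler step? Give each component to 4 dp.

rate change Δω = (-0.03928571, -0.32080000, 0.03150000)
precession coupling = (0.1050, 0.0504, -0.1215)
I·α + gyro = (0.0500, -0.1100, -0.0900)

τ = (0.0500, -0.1100, -0.0900)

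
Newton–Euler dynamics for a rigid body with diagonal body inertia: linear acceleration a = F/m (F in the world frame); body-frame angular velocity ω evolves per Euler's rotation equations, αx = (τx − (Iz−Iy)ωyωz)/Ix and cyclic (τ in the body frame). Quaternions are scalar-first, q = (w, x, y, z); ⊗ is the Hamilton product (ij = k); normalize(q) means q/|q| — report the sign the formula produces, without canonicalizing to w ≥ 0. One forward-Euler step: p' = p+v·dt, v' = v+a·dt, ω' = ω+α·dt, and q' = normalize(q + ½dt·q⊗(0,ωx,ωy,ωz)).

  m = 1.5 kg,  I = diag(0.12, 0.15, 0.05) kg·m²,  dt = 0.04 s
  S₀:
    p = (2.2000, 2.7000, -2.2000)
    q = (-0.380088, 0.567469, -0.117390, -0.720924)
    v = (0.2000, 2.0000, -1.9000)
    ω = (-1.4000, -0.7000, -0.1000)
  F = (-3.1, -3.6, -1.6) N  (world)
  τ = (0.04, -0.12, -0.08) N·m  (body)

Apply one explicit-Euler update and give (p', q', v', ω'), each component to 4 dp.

p' = (2.2080, 2.7800, -2.2760)
q' = (-0.3671, 0.5680, -0.0907, -0.7310)
v' = (0.1173, 1.9040, -1.9427)
ω' = (-1.3843, -0.7346, -0.1875)

a = F/m = (-2.0667, -2.4000, -1.0667)
p + v·dt = (2.2080, 2.7800, -2.2760)
v + (F/m)dt = (0.1173, 1.9040, -1.9427)
(τ − ω×Iω)/I = (0.3917, -0.8653, -2.1880)
ω' = ω + α·dt = (-1.3843, -0.7346, -0.1875)
q⊗(0,ω) = (0.6401912, 0.0392154, 1.3321021, -0.5235655)
q + ½dt·q⊗(0,ω), renormalized = (-0.3671, 0.5680, -0.0907, -0.7310)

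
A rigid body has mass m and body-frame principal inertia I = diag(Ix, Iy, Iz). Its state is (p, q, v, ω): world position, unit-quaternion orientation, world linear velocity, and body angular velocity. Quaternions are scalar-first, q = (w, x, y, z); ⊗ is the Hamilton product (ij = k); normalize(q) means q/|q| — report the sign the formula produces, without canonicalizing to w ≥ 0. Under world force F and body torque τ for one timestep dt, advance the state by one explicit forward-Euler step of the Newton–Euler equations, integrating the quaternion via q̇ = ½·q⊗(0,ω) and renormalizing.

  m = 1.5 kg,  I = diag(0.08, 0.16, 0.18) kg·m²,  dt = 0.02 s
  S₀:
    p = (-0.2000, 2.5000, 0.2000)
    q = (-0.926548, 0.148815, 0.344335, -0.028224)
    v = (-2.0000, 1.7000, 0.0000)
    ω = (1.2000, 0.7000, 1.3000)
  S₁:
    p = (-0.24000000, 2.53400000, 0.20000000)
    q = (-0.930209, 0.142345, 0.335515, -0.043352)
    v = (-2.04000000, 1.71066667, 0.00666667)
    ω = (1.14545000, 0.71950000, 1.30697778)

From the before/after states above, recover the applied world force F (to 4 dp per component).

F = (-3.0000, 0.8000, 0.5000)

v₁ − v₀ = (-0.04000000, 0.01066667, 0.00666667)
applied force F = (-3.0000, 0.8000, 0.5000)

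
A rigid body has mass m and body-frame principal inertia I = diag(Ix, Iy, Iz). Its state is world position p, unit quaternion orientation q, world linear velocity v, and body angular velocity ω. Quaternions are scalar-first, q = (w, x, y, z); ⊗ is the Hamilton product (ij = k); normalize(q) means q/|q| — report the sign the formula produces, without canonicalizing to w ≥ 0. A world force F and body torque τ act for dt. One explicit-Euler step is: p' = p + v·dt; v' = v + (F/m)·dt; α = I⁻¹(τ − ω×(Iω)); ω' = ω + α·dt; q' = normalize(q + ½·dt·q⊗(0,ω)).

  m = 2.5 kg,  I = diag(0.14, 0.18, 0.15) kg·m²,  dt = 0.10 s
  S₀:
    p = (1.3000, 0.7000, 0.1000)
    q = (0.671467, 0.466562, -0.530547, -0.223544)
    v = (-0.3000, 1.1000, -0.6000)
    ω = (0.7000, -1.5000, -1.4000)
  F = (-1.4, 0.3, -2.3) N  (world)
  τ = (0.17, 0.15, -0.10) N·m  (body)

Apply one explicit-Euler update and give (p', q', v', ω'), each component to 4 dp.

a = (-0.5600, 0.1200, -0.9200)
p + v·dt = (1.2700, 0.8100, 0.0400)
v + (F/m)dt = (-0.3560, 1.1120, -0.6920)
(τ − ω×Iω)/I = (1.6643, 0.7789, -0.3867)
ω + α·dt = (0.8664, -1.4221, -1.4387)
q⊗(0,ω) = (-1.4353755, 0.8774767, -0.5104945, -1.2685139)
q' = normalize(q + ½dt·q⊗(0,ω)) = (0.5962, 0.5075, -0.5528, -0.2853)

p' = (1.2700, 0.8100, 0.0400)
q' = (0.5962, 0.5075, -0.5528, -0.2853)
v' = (-0.3560, 1.1120, -0.6920)
ω' = (0.8664, -1.4221, -1.4387)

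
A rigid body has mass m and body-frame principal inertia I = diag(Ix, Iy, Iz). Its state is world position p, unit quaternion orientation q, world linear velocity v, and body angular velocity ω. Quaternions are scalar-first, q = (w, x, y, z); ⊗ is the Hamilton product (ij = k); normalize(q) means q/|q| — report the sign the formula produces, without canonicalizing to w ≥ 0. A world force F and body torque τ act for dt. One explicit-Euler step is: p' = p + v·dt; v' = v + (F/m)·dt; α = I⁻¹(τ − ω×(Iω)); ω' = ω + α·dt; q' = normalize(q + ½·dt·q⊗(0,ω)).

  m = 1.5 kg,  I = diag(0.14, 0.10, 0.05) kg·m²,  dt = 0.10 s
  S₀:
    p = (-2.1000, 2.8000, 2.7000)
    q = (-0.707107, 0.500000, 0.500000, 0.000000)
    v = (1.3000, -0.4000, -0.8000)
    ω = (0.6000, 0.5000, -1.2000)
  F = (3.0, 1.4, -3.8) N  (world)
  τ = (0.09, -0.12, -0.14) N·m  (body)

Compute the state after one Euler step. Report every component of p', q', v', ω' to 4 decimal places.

p' = (-1.9700, 2.7600, 2.6200)
q' = (-0.7327, 0.4476, 0.5110, 0.0398)
v' = (1.5000, -0.3067, -1.0533)
ω' = (0.6429, 0.4448, -1.4560)

ω×(Iω) gyroscopic = (0.0300, -0.0648, -0.0120)
α = I⁻¹(τ − ω×Iω) = (0.4286, -0.5520, -2.5600)
ω + α·dt = (0.6429, 0.4448, -1.4560)
q⊗(0,ω) = (-0.5500000, -1.0242642, 0.2464465, 0.7985284)
updated quaternion q' = (-0.7327, 0.4476, 0.5110, 0.0398)
linear accel F/m = (2.0000, 0.9333, -2.5333)
new position p' = (-1.9700, 2.7600, 2.6200)
v' = v + a·dt = (1.5000, -0.3067, -1.0533)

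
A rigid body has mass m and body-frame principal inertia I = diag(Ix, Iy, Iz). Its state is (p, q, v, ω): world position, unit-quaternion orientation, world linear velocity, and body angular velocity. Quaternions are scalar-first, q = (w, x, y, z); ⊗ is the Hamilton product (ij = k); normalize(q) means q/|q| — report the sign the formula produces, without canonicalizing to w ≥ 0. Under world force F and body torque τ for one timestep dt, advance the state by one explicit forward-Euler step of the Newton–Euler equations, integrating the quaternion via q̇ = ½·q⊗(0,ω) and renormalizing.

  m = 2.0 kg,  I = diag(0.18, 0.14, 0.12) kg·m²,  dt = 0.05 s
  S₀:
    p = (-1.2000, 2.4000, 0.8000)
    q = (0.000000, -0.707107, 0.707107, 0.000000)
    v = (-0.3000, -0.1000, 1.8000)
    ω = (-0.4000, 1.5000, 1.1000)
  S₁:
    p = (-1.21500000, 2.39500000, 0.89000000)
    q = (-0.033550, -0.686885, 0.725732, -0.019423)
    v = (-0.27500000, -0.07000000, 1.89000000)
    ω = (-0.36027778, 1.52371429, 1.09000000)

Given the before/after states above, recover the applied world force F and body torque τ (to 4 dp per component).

F = (1.0000, 1.2000, 3.6000)
τ = (0.1100, 0.0400, 0.0000)

rate change Δω = (0.03972222, 0.02371429, -0.01000000)
gyro term ω₀×Iω₀ = (-0.0330, -0.0264, 0.0240)
I·α + gyro = (0.1100, 0.0400, 0.0000)
Δv = v₁−v₀ = (0.02500000, 0.03000000, 0.09000000)
applied force F = (1.0000, 1.2000, 3.6000)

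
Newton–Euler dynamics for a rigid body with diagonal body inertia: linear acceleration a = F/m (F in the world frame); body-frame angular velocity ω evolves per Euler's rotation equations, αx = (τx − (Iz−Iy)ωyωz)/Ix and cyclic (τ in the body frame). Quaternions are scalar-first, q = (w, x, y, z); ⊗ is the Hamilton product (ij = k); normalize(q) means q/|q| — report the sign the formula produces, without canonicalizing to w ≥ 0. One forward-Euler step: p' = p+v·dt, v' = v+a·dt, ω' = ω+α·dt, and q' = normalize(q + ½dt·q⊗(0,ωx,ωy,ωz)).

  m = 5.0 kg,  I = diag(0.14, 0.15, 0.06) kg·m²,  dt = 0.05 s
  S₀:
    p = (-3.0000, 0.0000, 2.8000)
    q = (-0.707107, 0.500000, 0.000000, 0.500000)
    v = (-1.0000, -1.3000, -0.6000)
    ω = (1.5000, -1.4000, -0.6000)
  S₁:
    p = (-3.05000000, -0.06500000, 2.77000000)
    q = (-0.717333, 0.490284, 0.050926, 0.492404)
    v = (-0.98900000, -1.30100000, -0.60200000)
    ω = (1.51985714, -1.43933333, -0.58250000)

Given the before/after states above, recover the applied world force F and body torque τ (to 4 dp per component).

Δω = ω₁−ω₀ = (0.01985714, -0.03933333, 0.01750000)
τ = I·(Δω/dt) + ω₀×(Iω₀) = (-0.0200, -0.1900, 0.0000)
v₁ − v₀ = (0.01100000, -0.00100000, -0.00200000)
F = m·Δv/dt = (1.1000, -0.1000, -0.2000)

F = (1.1000, -0.1000, -0.2000)
τ = (-0.0200, -0.1900, 0.0000)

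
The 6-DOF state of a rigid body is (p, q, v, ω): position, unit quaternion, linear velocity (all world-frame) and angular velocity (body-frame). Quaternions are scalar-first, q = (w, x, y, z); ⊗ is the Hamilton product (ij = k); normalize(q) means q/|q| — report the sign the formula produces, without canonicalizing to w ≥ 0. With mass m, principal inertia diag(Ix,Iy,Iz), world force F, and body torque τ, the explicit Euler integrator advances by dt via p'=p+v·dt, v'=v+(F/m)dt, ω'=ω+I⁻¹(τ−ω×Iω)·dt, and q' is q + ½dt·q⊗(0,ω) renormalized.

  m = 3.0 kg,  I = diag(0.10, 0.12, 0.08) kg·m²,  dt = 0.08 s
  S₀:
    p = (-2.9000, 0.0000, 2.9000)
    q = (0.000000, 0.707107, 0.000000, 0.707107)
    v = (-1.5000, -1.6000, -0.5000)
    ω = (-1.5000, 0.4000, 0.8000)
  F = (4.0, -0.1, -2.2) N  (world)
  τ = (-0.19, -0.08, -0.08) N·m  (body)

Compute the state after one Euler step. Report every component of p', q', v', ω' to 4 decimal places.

p + v·dt = (-3.0200, -0.1280, 2.8600)
new velocity v' = (-1.3933, -1.6027, -0.5587)
(τ − ω×Iω)/I = (-1.7720, -0.4667, -0.8500)
new body rate ω' = (-1.6418, 0.3627, 0.7320)
q⊗(0,ω) = (0.4949749, -0.2828428, -1.6263461, 0.2828428)
q + ½dt·q⊗(0,ω), renormalized = (0.0198, 0.6941, -0.0649, 0.7167)

p' = (-3.0200, -0.1280, 2.8600)
q' = (0.0198, 0.6941, -0.0649, 0.7167)
v' = (-1.3933, -1.6027, -0.5587)
ω' = (-1.6418, 0.3627, 0.7320)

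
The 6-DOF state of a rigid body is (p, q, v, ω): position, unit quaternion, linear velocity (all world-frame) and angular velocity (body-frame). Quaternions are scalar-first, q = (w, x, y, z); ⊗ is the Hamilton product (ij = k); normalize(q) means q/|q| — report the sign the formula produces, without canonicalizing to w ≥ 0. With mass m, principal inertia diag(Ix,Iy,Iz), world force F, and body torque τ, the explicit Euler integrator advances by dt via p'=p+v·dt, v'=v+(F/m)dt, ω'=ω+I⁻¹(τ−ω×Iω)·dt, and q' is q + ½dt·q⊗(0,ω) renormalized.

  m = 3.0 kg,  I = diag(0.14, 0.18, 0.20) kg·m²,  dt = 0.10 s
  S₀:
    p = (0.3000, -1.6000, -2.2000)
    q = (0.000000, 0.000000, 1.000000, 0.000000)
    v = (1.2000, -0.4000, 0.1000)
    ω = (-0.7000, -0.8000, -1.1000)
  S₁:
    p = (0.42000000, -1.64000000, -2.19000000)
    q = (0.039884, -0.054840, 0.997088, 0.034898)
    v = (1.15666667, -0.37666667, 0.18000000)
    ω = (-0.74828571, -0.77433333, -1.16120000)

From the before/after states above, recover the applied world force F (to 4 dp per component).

F = (-1.3000, 0.7000, 2.4000)

v₁ − v₀ = (-0.04333333, 0.02333333, 0.08000000)
applied force F = (-1.3000, 0.7000, 2.4000)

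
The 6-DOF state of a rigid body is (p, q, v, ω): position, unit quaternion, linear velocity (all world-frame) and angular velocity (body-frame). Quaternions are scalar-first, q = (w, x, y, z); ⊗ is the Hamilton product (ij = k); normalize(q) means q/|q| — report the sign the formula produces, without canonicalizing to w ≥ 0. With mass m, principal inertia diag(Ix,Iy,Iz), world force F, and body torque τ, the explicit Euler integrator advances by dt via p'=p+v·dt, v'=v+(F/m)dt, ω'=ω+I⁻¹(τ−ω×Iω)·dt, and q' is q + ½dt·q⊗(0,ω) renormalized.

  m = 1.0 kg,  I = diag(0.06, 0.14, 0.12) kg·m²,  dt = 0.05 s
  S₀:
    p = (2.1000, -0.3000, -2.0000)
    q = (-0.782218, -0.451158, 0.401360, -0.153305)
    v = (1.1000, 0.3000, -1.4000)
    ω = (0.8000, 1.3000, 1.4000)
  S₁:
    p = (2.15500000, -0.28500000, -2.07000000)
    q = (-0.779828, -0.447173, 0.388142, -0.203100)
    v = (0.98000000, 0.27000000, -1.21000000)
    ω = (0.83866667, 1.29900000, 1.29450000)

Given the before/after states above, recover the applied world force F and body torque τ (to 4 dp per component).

v₁ − v₀ = (-0.12000000, -0.03000000, 0.19000000)
applied force F = (-2.4000, -0.6000, 3.8000)
ω₁ − ω₀ = (0.03866667, -0.00100000, -0.10550000)
precession coupling = (-0.0364, -0.0672, 0.0832)
τ = I·(Δω/dt) + ω₀×(Iω₀) = (0.0100, -0.0700, -0.1700)

F = (-2.4000, -0.6000, 3.8000)
τ = (0.0100, -0.0700, -0.1700)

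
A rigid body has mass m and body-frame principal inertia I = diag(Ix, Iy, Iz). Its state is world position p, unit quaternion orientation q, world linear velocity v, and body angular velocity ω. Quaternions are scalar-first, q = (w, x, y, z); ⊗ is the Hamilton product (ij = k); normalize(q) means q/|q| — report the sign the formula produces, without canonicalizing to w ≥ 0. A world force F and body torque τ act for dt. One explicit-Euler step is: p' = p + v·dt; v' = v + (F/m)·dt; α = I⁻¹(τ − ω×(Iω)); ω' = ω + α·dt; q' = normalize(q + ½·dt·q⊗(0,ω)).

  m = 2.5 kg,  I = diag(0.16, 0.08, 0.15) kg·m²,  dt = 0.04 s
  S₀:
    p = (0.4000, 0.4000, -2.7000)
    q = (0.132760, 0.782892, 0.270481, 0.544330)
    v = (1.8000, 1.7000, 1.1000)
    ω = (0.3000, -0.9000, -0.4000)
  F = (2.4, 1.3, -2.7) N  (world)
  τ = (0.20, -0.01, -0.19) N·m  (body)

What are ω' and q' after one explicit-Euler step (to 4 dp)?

ω×(Iω) gyroscopic = (0.0252, -0.0012, 0.0216)
α = I⁻¹(τ − ω×Iω) = (1.0925, -0.1100, -1.4107)
ω' = ω + α·dt = (0.3437, -0.9044, -0.4564)
q⊗(0,ω) = (0.2262973, 0.4215326, 0.3569718, -0.8388511)
q' = normalize(q + ½dt·q⊗(0,ω)) = (0.1373, 0.7912, 0.2776, 0.5274)

ω' = (0.3437, -0.9044, -0.4564)
q' = (0.1373, 0.7912, 0.2776, 0.5274)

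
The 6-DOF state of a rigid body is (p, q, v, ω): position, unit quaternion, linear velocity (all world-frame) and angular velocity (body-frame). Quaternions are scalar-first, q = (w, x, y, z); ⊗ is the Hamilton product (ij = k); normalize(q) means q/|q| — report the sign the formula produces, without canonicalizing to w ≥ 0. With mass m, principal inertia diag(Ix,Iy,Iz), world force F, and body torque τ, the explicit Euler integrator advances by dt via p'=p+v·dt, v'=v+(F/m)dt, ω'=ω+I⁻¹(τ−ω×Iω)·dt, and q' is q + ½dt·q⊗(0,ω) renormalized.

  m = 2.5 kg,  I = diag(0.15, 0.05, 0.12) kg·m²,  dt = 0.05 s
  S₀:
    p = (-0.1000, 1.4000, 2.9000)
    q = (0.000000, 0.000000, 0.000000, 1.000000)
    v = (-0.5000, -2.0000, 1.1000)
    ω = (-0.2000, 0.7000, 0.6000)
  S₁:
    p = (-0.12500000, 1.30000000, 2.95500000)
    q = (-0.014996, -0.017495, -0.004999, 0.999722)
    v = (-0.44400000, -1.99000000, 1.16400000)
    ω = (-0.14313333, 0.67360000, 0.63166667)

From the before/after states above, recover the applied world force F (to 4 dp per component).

F = (2.8000, 0.5000, 3.2000)

v₁ − v₀ = (0.05600000, 0.01000000, 0.06400000)
F = m·Δv/dt = (2.8000, 0.5000, 3.2000)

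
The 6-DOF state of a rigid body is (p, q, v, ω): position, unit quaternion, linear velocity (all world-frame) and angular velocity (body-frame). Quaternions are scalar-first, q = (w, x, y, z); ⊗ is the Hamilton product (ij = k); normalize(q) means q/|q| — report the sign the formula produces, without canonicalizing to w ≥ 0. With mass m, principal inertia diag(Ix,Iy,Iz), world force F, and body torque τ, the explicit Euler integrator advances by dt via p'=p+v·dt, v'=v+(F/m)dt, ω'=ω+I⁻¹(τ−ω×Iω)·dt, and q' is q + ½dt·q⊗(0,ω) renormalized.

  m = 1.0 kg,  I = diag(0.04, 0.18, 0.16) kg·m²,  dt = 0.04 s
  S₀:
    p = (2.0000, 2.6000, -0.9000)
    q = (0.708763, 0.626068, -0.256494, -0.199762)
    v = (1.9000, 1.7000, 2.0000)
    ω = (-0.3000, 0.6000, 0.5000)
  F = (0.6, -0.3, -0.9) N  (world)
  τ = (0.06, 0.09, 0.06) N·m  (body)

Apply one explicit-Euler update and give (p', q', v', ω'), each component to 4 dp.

a = F/m = (0.6000, -0.3000, -0.9000)
new position p' = (2.0760, 2.6680, -0.8200)
new velocity v' = (1.9240, 1.6880, 1.9640)
gyro term ω×Iω = (-0.0060, 0.0180, -0.0252)
(τ − ω×Iω)/I = (1.6500, 0.4000, 0.5325)
new body rate ω' = (-0.2340, 0.6160, 0.5213)
q⊗(0,ω) = (0.4415978, -0.2210187, 0.1721524, 0.6530741)
q' = normalize(q + ½dt·q⊗(0,ω)) = (0.7175, 0.6216, -0.2530, -0.1867)

p' = (2.0760, 2.6680, -0.8200)
q' = (0.7175, 0.6216, -0.2530, -0.1867)
v' = (1.9240, 1.6880, 1.9640)
ω' = (-0.2340, 0.6160, 0.5213)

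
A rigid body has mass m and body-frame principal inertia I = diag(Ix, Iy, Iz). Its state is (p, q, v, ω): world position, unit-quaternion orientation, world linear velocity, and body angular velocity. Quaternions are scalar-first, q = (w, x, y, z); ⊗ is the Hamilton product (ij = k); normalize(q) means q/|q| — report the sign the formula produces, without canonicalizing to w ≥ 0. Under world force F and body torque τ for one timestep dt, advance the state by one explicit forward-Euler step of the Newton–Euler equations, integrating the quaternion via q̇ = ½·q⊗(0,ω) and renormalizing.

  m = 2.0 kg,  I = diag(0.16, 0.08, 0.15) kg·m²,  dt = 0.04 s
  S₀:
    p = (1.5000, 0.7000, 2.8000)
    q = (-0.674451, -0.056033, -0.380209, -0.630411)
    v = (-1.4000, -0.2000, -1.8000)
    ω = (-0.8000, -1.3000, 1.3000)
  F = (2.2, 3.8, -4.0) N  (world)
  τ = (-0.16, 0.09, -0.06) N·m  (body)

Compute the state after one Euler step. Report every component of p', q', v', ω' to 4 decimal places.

ω×(Iω) gyroscopic = (-0.1183, -0.0104, -0.0832)
angular accel α = (-0.2606, 1.2550, 0.1547)
new body rate ω' = (-0.8104, -1.2498, 1.3062)
Hamilton product q⊗(0,ω) = (0.2804362, -0.7742452, 1.4539580, -1.1081106)
q + ½dt·q⊗(0,ω), renormalized = (-0.6683, -0.0715, -0.3508, -0.6520)
linear accel F/m = (1.1000, 1.9000, -2.0000)
new position p' = (1.4440, 0.6920, 2.7280)
new velocity v' = (-1.3560, -0.1240, -1.8800)

p' = (1.4440, 0.6920, 2.7280)
q' = (-0.6683, -0.0715, -0.3508, -0.6520)
v' = (-1.3560, -0.1240, -1.8800)
ω' = (-0.8104, -1.2498, 1.3062)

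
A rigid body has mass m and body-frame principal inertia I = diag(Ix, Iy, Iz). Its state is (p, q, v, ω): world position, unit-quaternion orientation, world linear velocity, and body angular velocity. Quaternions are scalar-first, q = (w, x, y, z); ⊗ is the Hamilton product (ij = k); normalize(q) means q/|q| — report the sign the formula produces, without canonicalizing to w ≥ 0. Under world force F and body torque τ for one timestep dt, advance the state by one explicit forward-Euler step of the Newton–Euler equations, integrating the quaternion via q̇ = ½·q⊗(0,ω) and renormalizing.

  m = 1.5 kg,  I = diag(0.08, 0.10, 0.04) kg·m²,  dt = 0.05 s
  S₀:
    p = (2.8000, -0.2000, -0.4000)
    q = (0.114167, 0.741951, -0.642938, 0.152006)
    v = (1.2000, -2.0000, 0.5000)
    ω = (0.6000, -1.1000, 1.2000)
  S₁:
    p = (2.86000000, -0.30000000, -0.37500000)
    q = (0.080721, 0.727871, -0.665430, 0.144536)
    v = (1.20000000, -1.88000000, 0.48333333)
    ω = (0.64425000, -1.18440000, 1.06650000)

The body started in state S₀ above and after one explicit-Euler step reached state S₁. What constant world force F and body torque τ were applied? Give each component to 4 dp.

F = (0.0000, 3.6000, -0.5000)
τ = (0.1500, -0.1400, -0.1200)

velocity change Δv = (0.00000000, 0.12000000, -0.01666667)
F = m·Δv/dt = (0.0000, 3.6000, -0.5000)
Δω = ω₁−ω₀ = (0.04425000, -0.08440000, -0.13350000)
applied torque τ = (0.1500, -0.1400, -0.1200)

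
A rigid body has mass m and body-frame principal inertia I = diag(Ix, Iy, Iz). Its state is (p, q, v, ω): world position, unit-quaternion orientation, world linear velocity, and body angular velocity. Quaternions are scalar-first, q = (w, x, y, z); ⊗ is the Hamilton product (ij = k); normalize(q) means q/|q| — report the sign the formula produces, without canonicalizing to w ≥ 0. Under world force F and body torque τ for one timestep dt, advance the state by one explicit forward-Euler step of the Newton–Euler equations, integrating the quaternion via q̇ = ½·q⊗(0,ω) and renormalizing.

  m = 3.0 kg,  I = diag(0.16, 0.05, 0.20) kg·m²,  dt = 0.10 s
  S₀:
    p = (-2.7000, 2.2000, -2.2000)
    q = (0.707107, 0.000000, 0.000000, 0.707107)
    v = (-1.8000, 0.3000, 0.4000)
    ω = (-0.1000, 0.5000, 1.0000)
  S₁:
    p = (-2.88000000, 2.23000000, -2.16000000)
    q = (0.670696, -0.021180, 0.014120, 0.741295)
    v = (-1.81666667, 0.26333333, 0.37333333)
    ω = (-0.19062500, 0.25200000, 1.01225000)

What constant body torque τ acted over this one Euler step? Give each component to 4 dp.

τ = (-0.0700, -0.1200, 0.0300)

rate change Δω = (-0.09062500, -0.24800000, 0.01225000)
precession coupling = (0.0750, 0.0040, 0.0055)
τ = I·(Δω/dt) + ω₀×(Iω₀) = (-0.0700, -0.1200, 0.0300)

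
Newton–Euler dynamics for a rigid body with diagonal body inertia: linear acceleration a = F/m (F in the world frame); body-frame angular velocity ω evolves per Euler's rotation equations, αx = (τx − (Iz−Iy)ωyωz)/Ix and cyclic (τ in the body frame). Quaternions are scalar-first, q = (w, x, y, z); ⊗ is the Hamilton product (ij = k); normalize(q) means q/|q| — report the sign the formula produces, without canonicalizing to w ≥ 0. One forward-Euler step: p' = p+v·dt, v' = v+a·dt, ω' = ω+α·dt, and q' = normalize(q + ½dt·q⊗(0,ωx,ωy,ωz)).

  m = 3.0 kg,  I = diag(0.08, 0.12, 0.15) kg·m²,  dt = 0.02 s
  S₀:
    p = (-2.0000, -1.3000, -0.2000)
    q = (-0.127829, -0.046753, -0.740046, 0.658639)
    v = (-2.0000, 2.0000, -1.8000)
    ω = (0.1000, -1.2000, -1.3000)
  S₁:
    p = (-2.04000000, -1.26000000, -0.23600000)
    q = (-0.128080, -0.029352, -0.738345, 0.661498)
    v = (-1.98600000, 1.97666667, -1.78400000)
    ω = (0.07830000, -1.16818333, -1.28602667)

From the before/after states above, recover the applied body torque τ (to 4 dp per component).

τ = (-0.0400, 0.2000, 0.1000)

Δω = ω₁−ω₀ = (-0.02170000, 0.03181667, 0.01397333)
ω₀×(Iω₀) = (0.0468, 0.0091, -0.0048)
τ = I·(Δω/dt) + ω₀×(Iω₀) = (-0.0400, 0.2000, 0.1000)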